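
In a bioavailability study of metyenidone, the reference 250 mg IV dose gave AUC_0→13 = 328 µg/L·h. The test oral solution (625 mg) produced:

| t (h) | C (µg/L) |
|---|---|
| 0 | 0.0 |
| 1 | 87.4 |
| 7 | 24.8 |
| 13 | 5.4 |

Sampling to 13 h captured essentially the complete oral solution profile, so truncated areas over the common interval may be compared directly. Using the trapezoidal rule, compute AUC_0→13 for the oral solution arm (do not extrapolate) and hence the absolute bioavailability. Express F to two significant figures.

F = 0.57

Trapezoidal AUC_0→13 (oral solution):
  [0→1]: (0.0+87.4)/2 × 1 = 43.7
  [1→7]: (87.4+24.8)/2 × 6 = 336.6
  [7→13]: (24.8+5.4)/2 × 6 = 90.6
  Sum = 470.9 µg/L·h
F = (AUC_ev/D_ev)/(AUC_iv/D_iv) = (470.9/625)/(328/250) = 0.75344/1.312 = 0.5743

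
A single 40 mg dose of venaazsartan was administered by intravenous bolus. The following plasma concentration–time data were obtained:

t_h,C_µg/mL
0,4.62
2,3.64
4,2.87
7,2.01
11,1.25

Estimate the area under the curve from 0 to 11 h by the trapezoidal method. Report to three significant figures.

Trapezoidal AUC_0→11:
  [0→2]: (4.62+3.64)/2 × 2 = 8.26
  [2→4]: (3.64+2.87)/2 × 2 = 6.51
  [4→7]: (2.87+2.01)/2 × 3 = 7.32
  [7→11]: (2.01+1.25)/2 × 4 = 6.52
  Sum = 28.61 µg/mL·h

AUC = 28.6 µg/mL·h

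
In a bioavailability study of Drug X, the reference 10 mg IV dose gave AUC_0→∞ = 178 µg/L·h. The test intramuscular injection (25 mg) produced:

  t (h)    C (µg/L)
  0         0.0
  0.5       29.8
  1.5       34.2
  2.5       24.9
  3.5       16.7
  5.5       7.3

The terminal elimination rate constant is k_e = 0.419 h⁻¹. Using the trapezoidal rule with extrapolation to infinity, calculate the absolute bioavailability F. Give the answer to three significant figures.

F = 0.295

Trapezoidal AUC_0→5.5 (intramuscular injection):
  [0→0.5]: (0.0+29.8)/2 × 0.5 = 7.45
  [0.5→1.5]: (29.8+34.2)/2 × 1 = 32.0
  [1.5→2.5]: (34.2+24.9)/2 × 1 = 29.55
  [2.5→3.5]: (24.9+16.7)/2 × 1 = 20.8
  [3.5→5.5]: (16.7+7.3)/2 × 2 = 24.0
  Sum = 113.8 µg/L·h
Tail: C_last/k_e = 7.3/0.419 = 17.422
AUC_0→∞ (intramuscular injection) = 113.8 + 17.422 = 131.222 µg/L·h
F = (AUC_ev/D_ev)/(AUC_iv/D_iv) = (131.222/25)/(178/10) = 5.24888/17.8 = 0.2949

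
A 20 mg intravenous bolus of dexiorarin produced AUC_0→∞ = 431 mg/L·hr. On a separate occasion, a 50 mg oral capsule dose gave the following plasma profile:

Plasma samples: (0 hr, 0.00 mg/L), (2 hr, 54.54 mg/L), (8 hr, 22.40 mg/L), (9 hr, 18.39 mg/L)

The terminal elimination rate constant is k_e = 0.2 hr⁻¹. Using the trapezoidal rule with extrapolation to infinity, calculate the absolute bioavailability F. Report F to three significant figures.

F = 0.369

Trapezoidal AUC_0→9 (oral capsule):
  [0→2]: (0.00+54.54)/2 × 2 = 54.54
  [2→8]: (54.54+22.40)/2 × 6 = 230.82
  [8→9]: (22.40+18.39)/2 × 1 = 20.395
  Sum = 305.755 mg/L·hr
Tail: C_last/k_e = 18.39/0.2 = 91.950
AUC_0→∞ (oral capsule) = 305.755 + 91.950 = 397.705 mg/L·hr
F = (AUC_ev/D_ev)/(AUC_iv/D_iv) = (397.705/50)/(431/20) = 7.9541/21.55 = 0.3691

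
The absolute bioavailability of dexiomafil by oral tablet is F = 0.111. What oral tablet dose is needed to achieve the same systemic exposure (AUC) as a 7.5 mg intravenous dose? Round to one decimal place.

D_oral = 67.6 mg

For equal systemic exposure: F × D_ev = D_iv
D_ev = D_iv / F = 7.5 / 0.111 = 67.5676 mg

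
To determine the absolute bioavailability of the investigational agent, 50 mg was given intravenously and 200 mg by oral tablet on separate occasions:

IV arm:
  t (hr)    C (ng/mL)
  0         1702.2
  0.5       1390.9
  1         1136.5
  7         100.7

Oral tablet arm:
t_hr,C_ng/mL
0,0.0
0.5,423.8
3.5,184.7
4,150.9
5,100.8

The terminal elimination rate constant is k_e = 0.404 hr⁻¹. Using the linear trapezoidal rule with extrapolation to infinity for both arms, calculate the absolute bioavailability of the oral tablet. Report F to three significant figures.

Trapezoidal AUC_0→7 (IV):
  [0→0.5]: (1702.2+1390.9)/2 × 0.5 = 773.275
  [0.5→1]: (1390.9+1136.5)/2 × 0.5 = 631.85
  [1→7]: (1136.5+100.7)/2 × 6 = 3711.6
  Sum = 5116.725 ng/mL·hr
IV tail: 100.7/0.404 = 249.257; AUC_iv,0→∞ = 5116.725 + 249.257 = 5365.982 ng/mL·hr
Trapezoidal AUC_0→5 (oral tablet):
  [0→0.5]: (0.0+423.8)/2 × 0.5 = 105.95
  [0.5→3.5]: (423.8+184.7)/2 × 3 = 912.75
  [3.5→4]: (184.7+150.9)/2 × 0.5 = 83.9
  [4→5]: (150.9+100.8)/2 × 1 = 125.85
  Sum = 1228.45 ng/mL·hr
oral tablet tail: 100.8/0.404 = 249.505; AUC_ev,0→∞ = 1228.45 + 249.505 = 1477.955 ng/mL·hr
F = (AUC_ev/D_ev)/(AUC_iv/D_iv) = (1477.955/200)/(5365.982/50) = 7.389775/107.31964 = 0.0689

F = 0.0689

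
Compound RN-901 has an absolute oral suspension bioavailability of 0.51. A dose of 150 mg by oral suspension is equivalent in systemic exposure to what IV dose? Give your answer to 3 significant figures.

D_iv = 76.5 mg

Systemic exposure from an extravascular dose = F × D_ev, so the equivalent IV dose is F × D_ev.
D_iv = F × D_ev = 0.51 × 150 = 76.5 mg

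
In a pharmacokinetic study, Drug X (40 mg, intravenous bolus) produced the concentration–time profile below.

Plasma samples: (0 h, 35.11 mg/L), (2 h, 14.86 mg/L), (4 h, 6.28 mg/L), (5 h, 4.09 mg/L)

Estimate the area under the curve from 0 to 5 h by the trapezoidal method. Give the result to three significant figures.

Trapezoidal AUC_0→5:
  [0→2]: (35.11+14.86)/2 × 2 = 49.97
  [2→4]: (14.86+6.28)/2 × 2 = 21.14
  [4→5]: (6.28+4.09)/2 × 1 = 5.185
  Sum = 76.295 mg/L·h

AUC = 76.3 mg/L·h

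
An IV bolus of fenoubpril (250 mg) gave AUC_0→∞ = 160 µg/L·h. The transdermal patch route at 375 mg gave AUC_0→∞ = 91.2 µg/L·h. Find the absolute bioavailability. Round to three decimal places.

F = 0.380

F = (AUC_ev / D_ev) / (AUC_iv / D_iv)
  = (91.2/375) / (160/250)
  = 0.2432 / 0.64 = 0.3800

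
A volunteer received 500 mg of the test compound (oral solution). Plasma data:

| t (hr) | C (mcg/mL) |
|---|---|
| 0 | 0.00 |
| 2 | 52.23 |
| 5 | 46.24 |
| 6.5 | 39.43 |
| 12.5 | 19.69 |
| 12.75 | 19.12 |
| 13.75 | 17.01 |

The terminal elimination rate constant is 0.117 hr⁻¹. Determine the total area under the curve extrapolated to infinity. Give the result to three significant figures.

AUC = 610 mcg/mL·hr

Trapezoidal AUC_0→13.75:
  [0→2]: (0.00+52.23)/2 × 2 = 52.23
  [2→5]: (52.23+46.24)/2 × 3 = 147.705
  [5→6.5]: (46.24+39.43)/2 × 1.5 = 64.2525
  [6.5→12.5]: (39.43+19.69)/2 × 6 = 177.36
  [12.5→12.75]: (19.69+19.12)/2 × 0.25 = 4.85125
  [12.75→13.75]: (19.12+17.01)/2 × 1 = 18.065
  Sum = 464.46375 mcg/mL·hr
Extrapolated tail: C_last / k_e = 17.01 / 0.117 = 145.385
AUC_0→∞ = 464.46375 + 145.385 = 609.84875 mcg/mL·hr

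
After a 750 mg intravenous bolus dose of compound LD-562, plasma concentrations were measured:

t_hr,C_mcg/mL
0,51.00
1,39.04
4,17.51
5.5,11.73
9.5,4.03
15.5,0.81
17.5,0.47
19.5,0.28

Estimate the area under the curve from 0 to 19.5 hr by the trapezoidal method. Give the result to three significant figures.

Trapezoidal AUC_0→19.5:
  [0→1]: (51.00+39.04)/2 × 1 = 45.02
  [1→4]: (39.04+17.51)/2 × 3 = 84.825
  [4→5.5]: (17.51+11.73)/2 × 1.5 = 21.93
  [5.5→9.5]: (11.73+4.03)/2 × 4 = 31.52
  [9.5→15.5]: (4.03+0.81)/2 × 6 = 14.52
  [15.5→17.5]: (0.81+0.47)/2 × 2 = 1.28
  [17.5→19.5]: (0.47+0.28)/2 × 2 = 0.75
  Sum = 199.845 mcg/mL·hr

AUC = 200 mcg/mL·hr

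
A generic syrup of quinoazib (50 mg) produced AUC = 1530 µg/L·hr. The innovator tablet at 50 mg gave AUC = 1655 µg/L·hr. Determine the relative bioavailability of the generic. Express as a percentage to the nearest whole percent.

F_rel = 92%

F_rel = (AUC_test/D_test) / (AUC_ref/D_ref)
      = (1530/50) / (1655/50)
      = 30.6 / 33.1 = 0.9245 = 92.45%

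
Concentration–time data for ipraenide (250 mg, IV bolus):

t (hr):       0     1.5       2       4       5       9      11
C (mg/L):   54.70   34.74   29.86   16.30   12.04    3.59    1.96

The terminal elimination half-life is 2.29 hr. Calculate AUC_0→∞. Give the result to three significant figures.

Trapezoidal AUC_0→11:
  [0→1.5]: (54.70+34.74)/2 × 1.5 = 67.08
  [1.5→2]: (34.74+29.86)/2 × 0.5 = 16.15
  [2→4]: (29.86+16.30)/2 × 2 = 46.16
  [4→5]: (16.30+12.04)/2 × 1 = 14.17
  [5→9]: (12.04+3.59)/2 × 4 = 31.26
  [9→11]: (3.59+1.96)/2 × 2 = 5.55
  Sum = 180.37 mg/L·hr
k_e = ln2 / t½ = 0.693147 / 2.29 = 0.3027 hr^-1
Extrapolated tail: C_last / k_e = 1.96 / 0.3027 = 6.475
AUC_0→∞ = 180.37 + 6.475 = 186.845 mg/L·hr

AUC = 187 mg/L·hr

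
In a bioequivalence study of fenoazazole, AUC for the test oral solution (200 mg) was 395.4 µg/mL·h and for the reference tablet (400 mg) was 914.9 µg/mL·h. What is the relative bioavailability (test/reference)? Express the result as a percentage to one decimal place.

F_rel = 86.4%

F_rel = (AUC_test/D_test) / (AUC_ref/D_ref)
      = (395.4/200) / (914.9/400)
      = 1.977 / 2.28725 = 0.8644 = 86.44%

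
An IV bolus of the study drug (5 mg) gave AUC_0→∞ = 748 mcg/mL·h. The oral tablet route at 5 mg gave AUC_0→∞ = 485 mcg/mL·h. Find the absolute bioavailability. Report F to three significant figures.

F = 0.648

F = (AUC_ev / D_ev) / (AUC_iv / D_iv)
  = (485/5) / (748/5)
  = 97 / 149.6 = 0.6484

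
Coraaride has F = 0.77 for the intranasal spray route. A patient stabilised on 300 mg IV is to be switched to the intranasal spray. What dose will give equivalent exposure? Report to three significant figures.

D_intranasal = 390 mg

For equal systemic exposure: F × D_ev = D_iv
D_ev = D_iv / F = 300 / 0.77 = 389.61 mg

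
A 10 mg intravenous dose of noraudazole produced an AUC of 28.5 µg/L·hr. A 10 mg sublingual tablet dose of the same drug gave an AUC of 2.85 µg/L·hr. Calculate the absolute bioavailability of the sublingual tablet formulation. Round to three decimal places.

F = 0.100

F = (AUC_ev / D_ev) / (AUC_iv / D_iv)
  = (2.85/10) / (28.5/10)
  = 0.285 / 2.85 = 0.1000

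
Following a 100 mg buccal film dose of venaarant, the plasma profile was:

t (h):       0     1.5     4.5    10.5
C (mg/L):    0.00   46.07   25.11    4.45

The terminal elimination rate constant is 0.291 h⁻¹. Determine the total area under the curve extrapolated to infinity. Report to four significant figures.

AUC = 245.3 mg/L·h

Trapezoidal AUC_0→10.5:
  [0→1.5]: (0.00+46.07)/2 × 1.5 = 34.5525
  [1.5→4.5]: (46.07+25.11)/2 × 3 = 106.77
  [4.5→10.5]: (25.11+4.45)/2 × 6 = 88.68
  Sum = 230.0025 mg/L·h
Extrapolated tail: C_last / k_e = 4.45 / 0.291 = 15.292
AUC_0→∞ = 230.0025 + 15.292 = 245.2945 mg/L·h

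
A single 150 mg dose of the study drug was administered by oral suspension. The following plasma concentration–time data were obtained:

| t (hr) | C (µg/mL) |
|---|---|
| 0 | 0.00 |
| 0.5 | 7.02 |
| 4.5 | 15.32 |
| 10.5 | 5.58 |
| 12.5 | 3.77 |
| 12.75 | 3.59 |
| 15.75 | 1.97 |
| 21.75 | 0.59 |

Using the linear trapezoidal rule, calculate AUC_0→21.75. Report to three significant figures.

AUC = 135 µg/mL·hr

Trapezoidal AUC_0→21.75:
  [0→0.5]: (0.00+7.02)/2 × 0.5 = 1.755
  [0.5→4.5]: (7.02+15.32)/2 × 4 = 44.68
  [4.5→10.5]: (15.32+5.58)/2 × 6 = 62.7
  [10.5→12.5]: (5.58+3.77)/2 × 2 = 9.35
  [12.5→12.75]: (3.77+3.59)/2 × 0.25 = 0.92
  [12.75→15.75]: (3.59+1.97)/2 × 3 = 8.34
  [15.75→21.75]: (1.97+0.59)/2 × 6 = 7.68
  Sum = 135.425 µg/mL·hr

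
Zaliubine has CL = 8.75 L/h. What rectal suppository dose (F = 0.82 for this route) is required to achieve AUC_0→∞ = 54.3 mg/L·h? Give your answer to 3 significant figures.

Dose = CL × AUC_0→∞ / F
     = 8.75 × 54.3 / 0.82 = 579.421 mg

Dose = 579 mg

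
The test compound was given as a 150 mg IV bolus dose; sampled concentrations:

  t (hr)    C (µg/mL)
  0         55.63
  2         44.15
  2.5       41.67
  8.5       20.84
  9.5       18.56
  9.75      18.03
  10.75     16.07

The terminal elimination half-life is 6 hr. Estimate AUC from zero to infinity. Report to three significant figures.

Trapezoidal AUC_0→10.75:
  [0→2]: (55.63+44.15)/2 × 2 = 99.78
  [2→2.5]: (44.15+41.67)/2 × 0.5 = 21.455
  [2.5→8.5]: (41.67+20.84)/2 × 6 = 187.53
  [8.5→9.5]: (20.84+18.56)/2 × 1 = 19.7
  [9.5→9.75]: (18.56+18.03)/2 × 0.25 = 4.57375
  [9.75→10.75]: (18.03+16.07)/2 × 1 = 17.05
  Sum = 350.08875 µg/mL·hr
k_e = ln2 / t½ = 0.693147 / 6 = 0.1155 hr^-1
Extrapolated tail: C_last / k_e = 16.07 / 0.1155 = 139.134
AUC_0→∞ = 350.08875 + 139.134 = 489.22275 µg/mL·hr

AUC = 489 µg/mL·hr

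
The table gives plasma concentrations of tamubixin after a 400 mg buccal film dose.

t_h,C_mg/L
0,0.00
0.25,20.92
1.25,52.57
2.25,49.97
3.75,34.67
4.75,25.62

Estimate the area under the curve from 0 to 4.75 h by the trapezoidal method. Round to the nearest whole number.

Trapezoidal AUC_0→4.75:
  [0→0.25]: (0.00+20.92)/2 × 0.25 = 2.615
  [0.25→1.25]: (20.92+52.57)/2 × 1 = 36.745
  [1.25→2.25]: (52.57+49.97)/2 × 1 = 51.27
  [2.25→3.75]: (49.97+34.67)/2 × 1.5 = 63.48
  [3.75→4.75]: (34.67+25.62)/2 × 1 = 30.145
  Sum = 184.255 mg/L·h

AUC = 184 mg/L·h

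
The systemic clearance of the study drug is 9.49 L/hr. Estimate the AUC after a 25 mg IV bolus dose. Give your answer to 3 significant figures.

AUC_0→∞ = Dose_iv / CL
        = 25 / 9.49 = 2.63435 mg/L·hr

AUC = 2.63 mg/L·hr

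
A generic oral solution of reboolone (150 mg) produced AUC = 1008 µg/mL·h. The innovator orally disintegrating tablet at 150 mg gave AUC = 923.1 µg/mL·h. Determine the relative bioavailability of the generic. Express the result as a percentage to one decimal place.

F_rel = 109.2%

F_rel = (AUC_test/D_test) / (AUC_ref/D_ref)
      = (1008/150) / (923.1/150)
      = 6.72 / 6.154 = 1.0920 = 109.20%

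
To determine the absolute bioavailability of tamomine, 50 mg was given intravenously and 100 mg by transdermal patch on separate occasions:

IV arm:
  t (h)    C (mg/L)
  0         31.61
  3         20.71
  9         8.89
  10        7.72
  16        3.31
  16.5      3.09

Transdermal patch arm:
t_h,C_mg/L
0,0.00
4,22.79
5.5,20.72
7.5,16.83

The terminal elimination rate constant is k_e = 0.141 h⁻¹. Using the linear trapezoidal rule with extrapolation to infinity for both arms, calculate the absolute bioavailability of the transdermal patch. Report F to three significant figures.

F = 0.506

Trapezoidal AUC_0→16.5 (IV):
  [0→3]: (31.61+20.71)/2 × 3 = 78.48
  [3→9]: (20.71+8.89)/2 × 6 = 88.8
  [9→10]: (8.89+7.72)/2 × 1 = 8.305
  [10→16]: (7.72+3.31)/2 × 6 = 33.09
  [16→16.5]: (3.31+3.09)/2 × 0.5 = 1.6
  Sum = 210.275 mg/L·h
IV tail: 3.09/0.141 = 21.915; AUC_iv,0→∞ = 210.275 + 21.915 = 232.19 mg/L·h
Trapezoidal AUC_0→7.5 (transdermal patch):
  [0→4]: (0.00+22.79)/2 × 4 = 45.58
  [4→5.5]: (22.79+20.72)/2 × 1.5 = 32.6325
  [5.5→7.5]: (20.72+16.83)/2 × 2 = 37.55
  Sum = 115.7625 mg/L·h
transdermal patch tail: 16.83/0.141 = 119.362; AUC_ev,0→∞ = 115.7625 + 119.362 = 235.1245 mg/L·h
F = (AUC_ev/D_ev)/(AUC_iv/D_iv) = (235.1245/100)/(232.19/50) = 2.351245/4.6438 = 0.5063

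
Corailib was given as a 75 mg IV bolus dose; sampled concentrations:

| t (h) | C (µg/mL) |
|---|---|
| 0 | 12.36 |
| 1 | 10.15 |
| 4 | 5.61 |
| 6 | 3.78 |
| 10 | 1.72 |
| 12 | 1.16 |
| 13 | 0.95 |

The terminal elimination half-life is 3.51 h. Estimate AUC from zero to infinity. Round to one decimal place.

Trapezoidal AUC_0→13:
  [0→1]: (12.36+10.15)/2 × 1 = 11.255
  [1→4]: (10.15+5.61)/2 × 3 = 23.64
  [4→6]: (5.61+3.78)/2 × 2 = 9.39
  [6→10]: (3.78+1.72)/2 × 4 = 11.0
  [10→12]: (1.72+1.16)/2 × 2 = 2.88
  [12→13]: (1.16+0.95)/2 × 1 = 1.055
  Sum = 59.22 µg/mL·h
k_e = ln2 / t½ = 0.693147 / 3.51 = 0.1975 h^-1
Extrapolated tail: C_last / k_e = 0.95 / 0.1975 = 4.810
AUC_0→∞ = 59.22 + 4.810 = 64.03 µg/mL·h

AUC = 64.0 µg/mL·h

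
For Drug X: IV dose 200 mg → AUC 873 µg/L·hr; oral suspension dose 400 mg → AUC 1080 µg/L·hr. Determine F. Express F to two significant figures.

F = 0.62

F = (AUC_ev / D_ev) / (AUC_iv / D_iv)
  = (1080/400) / (873/200)
  = 2.7 / 4.365 = 0.6186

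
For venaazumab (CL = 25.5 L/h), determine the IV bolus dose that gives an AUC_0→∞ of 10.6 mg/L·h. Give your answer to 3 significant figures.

Dose = 270 mg

Dose_iv = CL × AUC_0→∞
     = 25.5 × 10.6 = 270.3 mg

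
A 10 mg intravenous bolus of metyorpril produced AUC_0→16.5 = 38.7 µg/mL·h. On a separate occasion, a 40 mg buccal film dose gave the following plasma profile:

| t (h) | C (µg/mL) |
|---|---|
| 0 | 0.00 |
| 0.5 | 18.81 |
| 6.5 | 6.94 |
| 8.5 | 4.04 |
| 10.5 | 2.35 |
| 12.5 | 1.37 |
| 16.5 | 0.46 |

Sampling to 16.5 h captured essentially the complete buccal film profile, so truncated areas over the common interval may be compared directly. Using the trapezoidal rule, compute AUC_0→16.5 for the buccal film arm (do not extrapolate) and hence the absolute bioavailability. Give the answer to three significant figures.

Trapezoidal AUC_0→16.5 (buccal film):
  [0→0.5]: (0.00+18.81)/2 × 0.5 = 4.7025
  [0.5→6.5]: (18.81+6.94)/2 × 6 = 77.25
  [6.5→8.5]: (6.94+4.04)/2 × 2 = 10.98
  [8.5→10.5]: (4.04+2.35)/2 × 2 = 6.39
  [10.5→12.5]: (2.35+1.37)/2 × 2 = 3.72
  [12.5→16.5]: (1.37+0.46)/2 × 4 = 3.66
  Sum = 106.7025 µg/mL·h
F = (AUC_ev/D_ev)/(AUC_iv/D_iv) = (106.7025/40)/(38.7/10) = 2.6675625/3.87 = 0.6893

F = 0.689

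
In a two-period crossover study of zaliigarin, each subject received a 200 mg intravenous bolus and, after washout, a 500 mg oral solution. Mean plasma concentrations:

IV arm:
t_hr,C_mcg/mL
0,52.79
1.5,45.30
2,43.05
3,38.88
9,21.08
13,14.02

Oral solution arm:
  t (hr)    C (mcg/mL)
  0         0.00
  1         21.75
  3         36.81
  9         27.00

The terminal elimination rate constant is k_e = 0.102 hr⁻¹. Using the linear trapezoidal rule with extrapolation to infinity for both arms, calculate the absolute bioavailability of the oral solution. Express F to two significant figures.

F = 0.40

Trapezoidal AUC_0→13 (IV):
  [0→1.5]: (52.79+45.30)/2 × 1.5 = 73.5675
  [1.5→2]: (45.30+43.05)/2 × 0.5 = 22.0875
  [2→3]: (43.05+38.88)/2 × 1 = 40.965
  [3→9]: (38.88+21.08)/2 × 6 = 179.88
  [9→13]: (21.08+14.02)/2 × 4 = 70.2
  Sum = 386.7 mcg/mL·hr
IV tail: 14.02/0.102 = 137.451; AUC_iv,0→∞ = 386.7 + 137.451 = 524.151 mcg/mL·hr
Trapezoidal AUC_0→9 (oral solution):
  [0→1]: (0.00+21.75)/2 × 1 = 10.875
  [1→3]: (21.75+36.81)/2 × 2 = 58.56
  [3→9]: (36.81+27.00)/2 × 6 = 191.43
  Sum = 260.865 mcg/mL·hr
oral solution tail: 27.00/0.102 = 264.706; AUC_ev,0→∞ = 260.865 + 264.706 = 525.571 mcg/mL·hr
F = (AUC_ev/D_ev)/(AUC_iv/D_iv) = (525.571/500)/(524.151/200) = 1.051142/2.620755 = 0.4011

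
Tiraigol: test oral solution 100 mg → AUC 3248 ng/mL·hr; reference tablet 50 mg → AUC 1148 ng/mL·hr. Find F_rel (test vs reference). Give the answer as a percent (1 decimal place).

F_rel = (AUC_test/D_test) / (AUC_ref/D_ref)
      = (3248/100) / (1148/50)
      = 32.48 / 22.96 = 1.4146 = 141.46%

F_rel = 141.5%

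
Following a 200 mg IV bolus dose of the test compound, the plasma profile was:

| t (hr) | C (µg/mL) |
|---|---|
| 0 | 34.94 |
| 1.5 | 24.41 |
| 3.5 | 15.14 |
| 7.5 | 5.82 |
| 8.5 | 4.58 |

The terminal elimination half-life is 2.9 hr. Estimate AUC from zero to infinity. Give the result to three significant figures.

Trapezoidal AUC_0→8.5:
  [0→1.5]: (34.94+24.41)/2 × 1.5 = 44.5125
  [1.5→3.5]: (24.41+15.14)/2 × 2 = 39.55
  [3.5→7.5]: (15.14+5.82)/2 × 4 = 41.92
  [7.5→8.5]: (5.82+4.58)/2 × 1 = 5.2
  Sum = 131.1825 µg/mL·hr
k_e = ln2 / t½ = 0.693147 / 2.9 = 0.2390 hr^-1
Extrapolated tail: C_last / k_e = 4.58 / 0.239 = 19.163
AUC_0→∞ = 131.1825 + 19.163 = 150.3455 µg/mL·hr

AUC = 150 µg/mL·hr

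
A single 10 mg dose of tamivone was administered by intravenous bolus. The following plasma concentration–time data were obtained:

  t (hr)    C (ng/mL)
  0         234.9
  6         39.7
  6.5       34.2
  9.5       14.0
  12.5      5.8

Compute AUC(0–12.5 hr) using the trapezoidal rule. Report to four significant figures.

Trapezoidal AUC_0→12.5:
  [0→6]: (234.9+39.7)/2 × 6 = 823.8
  [6→6.5]: (39.7+34.2)/2 × 0.5 = 18.475
  [6.5→9.5]: (34.2+14.0)/2 × 3 = 72.3
  [9.5→12.5]: (14.0+5.8)/2 × 3 = 29.7
  Sum = 944.275 ng/mL·hr

AUC = 944.3 ng/mL·hr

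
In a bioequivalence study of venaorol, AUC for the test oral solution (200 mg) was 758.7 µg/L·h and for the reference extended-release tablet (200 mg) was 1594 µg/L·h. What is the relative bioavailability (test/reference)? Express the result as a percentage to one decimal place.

F_rel = 47.6%

F_rel = (AUC_test/D_test) / (AUC_ref/D_ref)
      = (758.7/200) / (1594/200)
      = 3.7935 / 7.97 = 0.4760 = 47.60%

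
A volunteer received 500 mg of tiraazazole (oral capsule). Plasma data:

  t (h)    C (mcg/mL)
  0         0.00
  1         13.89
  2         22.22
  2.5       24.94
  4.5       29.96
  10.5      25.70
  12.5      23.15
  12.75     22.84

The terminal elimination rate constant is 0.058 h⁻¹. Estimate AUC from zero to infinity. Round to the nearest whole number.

AUC = 707 mcg/mL·h

Trapezoidal AUC_0→12.75:
  [0→1]: (0.00+13.89)/2 × 1 = 6.945
  [1→2]: (13.89+22.22)/2 × 1 = 18.055
  [2→2.5]: (22.22+24.94)/2 × 0.5 = 11.79
  [2.5→4.5]: (24.94+29.96)/2 × 2 = 54.9
  [4.5→10.5]: (29.96+25.70)/2 × 6 = 166.98
  [10.5→12.5]: (25.70+23.15)/2 × 2 = 48.85
  [12.5→12.75]: (23.15+22.84)/2 × 0.25 = 5.74875
  Sum = 313.26875 mcg/mL·h
Extrapolated tail: C_last / k_e = 22.84 / 0.058 = 393.793
AUC_0→∞ = 313.26875 + 393.793 = 707.06175 mcg/mL·h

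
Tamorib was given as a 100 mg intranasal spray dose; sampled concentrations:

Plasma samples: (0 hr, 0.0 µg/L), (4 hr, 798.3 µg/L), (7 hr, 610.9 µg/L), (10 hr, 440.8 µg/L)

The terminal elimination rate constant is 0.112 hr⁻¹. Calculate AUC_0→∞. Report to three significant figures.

Trapezoidal AUC_0→10:
  [0→4]: (0.0+798.3)/2 × 4 = 1596.6
  [4→7]: (798.3+610.9)/2 × 3 = 2113.8
  [7→10]: (610.9+440.8)/2 × 3 = 1577.55
  Sum = 5287.95 µg/L·hr
Extrapolated tail: C_last / k_e = 440.8 / 0.112 = 3935.714
AUC_0→∞ = 5287.95 + 3935.714 = 9223.664 µg/L·hr

AUC = 9220 µg/L·hr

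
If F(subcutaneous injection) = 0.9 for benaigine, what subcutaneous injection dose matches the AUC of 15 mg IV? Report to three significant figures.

For equal systemic exposure: F × D_ev = D_iv
D_ev = D_iv / F = 15 / 0.9 = 16.6667 mg

D_subcutaneous = 16.7 mg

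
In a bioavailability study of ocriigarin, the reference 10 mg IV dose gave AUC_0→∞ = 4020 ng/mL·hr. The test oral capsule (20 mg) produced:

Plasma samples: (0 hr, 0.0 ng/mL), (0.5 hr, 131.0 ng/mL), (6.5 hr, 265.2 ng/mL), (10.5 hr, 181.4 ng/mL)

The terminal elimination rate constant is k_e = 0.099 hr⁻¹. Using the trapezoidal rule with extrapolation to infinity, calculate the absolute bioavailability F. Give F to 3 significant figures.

Trapezoidal AUC_0→10.5 (oral capsule):
  [0→0.5]: (0.0+131.0)/2 × 0.5 = 32.75
  [0.5→6.5]: (131.0+265.2)/2 × 6 = 1188.6
  [6.5→10.5]: (265.2+181.4)/2 × 4 = 893.2
  Sum = 2114.55 ng/mL·hr
Tail: C_last/k_e = 181.4/0.099 = 1832.323
AUC_0→∞ (oral capsule) = 2114.55 + 1832.323 = 3946.873 ng/mL·hr
F = (AUC_ev/D_ev)/(AUC_iv/D_iv) = (3946.873/20)/(4020/10) = 197.34365/402 = 0.4909

F = 0.491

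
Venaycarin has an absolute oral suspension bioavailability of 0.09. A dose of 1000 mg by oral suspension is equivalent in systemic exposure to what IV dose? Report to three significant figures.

D_iv = 90.0 mg

Systemic exposure from an extravascular dose = F × D_ev, so the equivalent IV dose is F × D_ev.
D_iv = F × D_ev = 0.09 × 1000 = 90 mg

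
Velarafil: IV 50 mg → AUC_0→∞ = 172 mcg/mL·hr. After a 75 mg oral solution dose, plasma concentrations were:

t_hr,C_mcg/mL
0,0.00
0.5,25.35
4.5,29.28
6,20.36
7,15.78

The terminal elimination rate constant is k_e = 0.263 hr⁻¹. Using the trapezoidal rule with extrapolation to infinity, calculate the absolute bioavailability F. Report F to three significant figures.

F = 0.895

Trapezoidal AUC_0→7 (oral solution):
  [0→0.5]: (0.00+25.35)/2 × 0.5 = 6.3375
  [0.5→4.5]: (25.35+29.28)/2 × 4 = 109.26
  [4.5→6]: (29.28+20.36)/2 × 1.5 = 37.23
  [6→7]: (20.36+15.78)/2 × 1 = 18.07
  Sum = 170.8975 mcg/mL·hr
Tail: C_last/k_e = 15.78/0.263 = 60.000
AUC_0→∞ (oral solution) = 170.8975 + 60.000 = 230.8975 mcg/mL·hr
F = (AUC_ev/D_ev)/(AUC_iv/D_iv) = (230.8975/75)/(172/50) = 3.07863/3.44 = 0.8950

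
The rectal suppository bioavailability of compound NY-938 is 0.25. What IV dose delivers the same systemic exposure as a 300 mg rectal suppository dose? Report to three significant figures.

D_iv = 75.0 mg

Systemic exposure from an extravascular dose = F × D_ev, so the equivalent IV dose is F × D_ev.
D_iv = F × D_ev = 0.25 × 300 = 75 mg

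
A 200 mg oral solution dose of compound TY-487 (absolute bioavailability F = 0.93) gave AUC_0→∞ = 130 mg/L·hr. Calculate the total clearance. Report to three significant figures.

CL = F × Dose / AUC_0→∞
   = 0.93 × 200 / 130 = 1.43077 L/hr

CL = 1.43 L/hr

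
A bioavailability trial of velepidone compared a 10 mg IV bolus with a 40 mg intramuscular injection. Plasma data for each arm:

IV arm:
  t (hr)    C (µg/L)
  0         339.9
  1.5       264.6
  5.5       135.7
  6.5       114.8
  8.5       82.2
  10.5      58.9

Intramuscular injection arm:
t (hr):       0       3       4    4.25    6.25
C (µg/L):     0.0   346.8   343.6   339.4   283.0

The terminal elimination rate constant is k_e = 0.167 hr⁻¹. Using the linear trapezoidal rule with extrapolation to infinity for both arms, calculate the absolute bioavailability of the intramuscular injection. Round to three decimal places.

Trapezoidal AUC_0→10.5 (IV):
  [0→1.5]: (339.9+264.6)/2 × 1.5 = 453.375
  [1.5→5.5]: (264.6+135.7)/2 × 4 = 800.6
  [5.5→6.5]: (135.7+114.8)/2 × 1 = 125.25
  [6.5→8.5]: (114.8+82.2)/2 × 2 = 197.0
  [8.5→10.5]: (82.2+58.9)/2 × 2 = 141.1
  Sum = 1717.325 µg/L·hr
IV tail: 58.9/0.167 = 352.695; AUC_iv,0→∞ = 1717.325 + 352.695 = 2070.02 µg/L·hr
Trapezoidal AUC_0→6.25 (intramuscular injection):
  [0→3]: (0.0+346.8)/2 × 3 = 520.2
  [3→4]: (346.8+343.6)/2 × 1 = 345.2
  [4→4.25]: (343.6+339.4)/2 × 0.25 = 85.375
  [4.25→6.25]: (339.4+283.0)/2 × 2 = 622.4
  Sum = 1573.175 µg/L·hr
intramuscular injection tail: 283.0/0.167 = 1694.611; AUC_ev,0→∞ = 1573.175 + 1694.611 = 3267.786 µg/L·hr
F = (AUC_ev/D_ev)/(AUC_iv/D_iv) = (3267.786/40)/(2070.02/10) = 81.69465/207.002 = 0.3947

F = 0.395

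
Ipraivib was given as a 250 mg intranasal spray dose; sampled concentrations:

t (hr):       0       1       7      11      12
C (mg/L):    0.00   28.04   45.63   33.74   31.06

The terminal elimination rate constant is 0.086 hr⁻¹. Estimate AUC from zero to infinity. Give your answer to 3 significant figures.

AUC = 787 mg/L·hr

Trapezoidal AUC_0→12:
  [0→1]: (0.00+28.04)/2 × 1 = 14.02
  [1→7]: (28.04+45.63)/2 × 6 = 221.01
  [7→11]: (45.63+33.74)/2 × 4 = 158.74
  [11→12]: (33.74+31.06)/2 × 1 = 32.4
  Sum = 426.17 mg/L·hr
Extrapolated tail: C_last / k_e = 31.06 / 0.086 = 361.163
AUC_0→∞ = 426.17 + 361.163 = 787.333 mg/L·hr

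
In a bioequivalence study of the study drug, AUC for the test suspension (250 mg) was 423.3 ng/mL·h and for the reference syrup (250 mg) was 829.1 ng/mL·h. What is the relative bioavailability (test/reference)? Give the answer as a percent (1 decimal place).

F_rel = (AUC_test/D_test) / (AUC_ref/D_ref)
      = (423.3/250) / (829.1/250)
      = 1.6932 / 3.3164 = 0.5106 = 51.06%

F_rel = 51.1%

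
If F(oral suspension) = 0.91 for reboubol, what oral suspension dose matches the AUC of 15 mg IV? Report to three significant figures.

D_oral = 16.5 mg

For equal systemic exposure: F × D_ev = D_iv
D_ev = D_iv / F = 15 / 0.91 = 16.4835 mg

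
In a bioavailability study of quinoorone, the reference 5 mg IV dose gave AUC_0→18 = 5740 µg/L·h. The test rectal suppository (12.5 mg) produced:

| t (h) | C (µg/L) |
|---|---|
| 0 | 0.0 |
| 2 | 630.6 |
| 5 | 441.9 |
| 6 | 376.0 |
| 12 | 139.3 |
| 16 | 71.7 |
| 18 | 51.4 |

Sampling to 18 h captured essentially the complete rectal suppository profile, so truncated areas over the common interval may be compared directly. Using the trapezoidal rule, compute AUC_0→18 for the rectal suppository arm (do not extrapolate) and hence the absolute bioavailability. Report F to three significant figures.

F = 0.330

Trapezoidal AUC_0→18 (rectal suppository):
  [0→2]: (0.0+630.6)/2 × 2 = 630.6
  [2→5]: (630.6+441.9)/2 × 3 = 1608.75
  [5→6]: (441.9+376.0)/2 × 1 = 408.95
  [6→12]: (376.0+139.3)/2 × 6 = 1545.9
  [12→16]: (139.3+71.7)/2 × 4 = 422.0
  [16→18]: (71.7+51.4)/2 × 2 = 123.1
  Sum = 4739.3 µg/L·h
F = (AUC_ev/D_ev)/(AUC_iv/D_iv) = (4739.3/12.5)/(5740/5) = 379.144/1148 = 0.3303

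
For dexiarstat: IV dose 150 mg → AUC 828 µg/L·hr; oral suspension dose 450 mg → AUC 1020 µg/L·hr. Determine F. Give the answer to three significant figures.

F = (AUC_ev / D_ev) / (AUC_iv / D_iv)
  = (1020/450) / (828/150)
  = 2.26667 / 5.52 = 0.4106

F = 0.411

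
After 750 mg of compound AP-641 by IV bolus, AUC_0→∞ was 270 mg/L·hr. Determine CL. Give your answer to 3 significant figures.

CL = 2.78 L/hr

CL = Dose_iv / AUC_0→∞
   = 750 / 270 = 2.77778 L/hr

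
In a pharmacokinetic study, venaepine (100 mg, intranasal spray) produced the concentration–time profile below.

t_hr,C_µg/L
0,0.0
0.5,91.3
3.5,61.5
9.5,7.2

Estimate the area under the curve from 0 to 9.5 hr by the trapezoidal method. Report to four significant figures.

AUC = 458.1 µg/L·hr

Trapezoidal AUC_0→9.5:
  [0→0.5]: (0.0+91.3)/2 × 0.5 = 22.825
  [0.5→3.5]: (91.3+61.5)/2 × 3 = 229.2
  [3.5→9.5]: (61.5+7.2)/2 × 6 = 206.1
  Sum = 458.125 µg/L·hr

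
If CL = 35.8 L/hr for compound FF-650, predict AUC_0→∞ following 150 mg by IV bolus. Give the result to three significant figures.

AUC = 4.19 mg/L·hr

AUC_0→∞ = Dose_iv / CL
        = 150 / 35.8 = 4.18994 mg/L·hr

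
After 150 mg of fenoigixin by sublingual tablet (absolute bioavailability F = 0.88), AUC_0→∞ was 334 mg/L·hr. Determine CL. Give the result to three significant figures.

CL = 0.395 L/hr

CL = F × Dose / AUC_0→∞
   = 0.88 × 150 / 334 = 0.39521 L/hr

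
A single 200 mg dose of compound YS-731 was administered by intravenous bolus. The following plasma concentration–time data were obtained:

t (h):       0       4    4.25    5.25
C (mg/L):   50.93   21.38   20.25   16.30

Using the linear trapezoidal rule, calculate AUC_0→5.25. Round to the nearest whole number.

AUC = 168 mg/L·h

Trapezoidal AUC_0→5.25:
  [0→4]: (50.93+21.38)/2 × 4 = 144.62
  [4→4.25]: (21.38+20.25)/2 × 0.25 = 5.20375
  [4.25→5.25]: (20.25+16.30)/2 × 1 = 18.275
  Sum = 168.09875 mg/L·h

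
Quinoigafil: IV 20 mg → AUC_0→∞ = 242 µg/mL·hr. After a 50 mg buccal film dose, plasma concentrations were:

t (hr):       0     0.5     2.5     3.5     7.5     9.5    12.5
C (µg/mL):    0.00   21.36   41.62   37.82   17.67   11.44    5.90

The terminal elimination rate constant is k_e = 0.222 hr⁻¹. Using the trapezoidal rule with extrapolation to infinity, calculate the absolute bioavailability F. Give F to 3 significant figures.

Trapezoidal AUC_0→12.5 (buccal film):
  [0→0.5]: (0.00+21.36)/2 × 0.5 = 5.34
  [0.5→2.5]: (21.36+41.62)/2 × 2 = 62.98
  [2.5→3.5]: (41.62+37.82)/2 × 1 = 39.72
  [3.5→7.5]: (37.82+17.67)/2 × 4 = 110.98
  [7.5→9.5]: (17.67+11.44)/2 × 2 = 29.11
  [9.5→12.5]: (11.44+5.90)/2 × 3 = 26.01
  Sum = 274.14 µg/mL·hr
Tail: C_last/k_e = 5.90/0.222 = 26.577
AUC_0→∞ (buccal film) = 274.14 + 26.577 = 300.717 µg/mL·hr
F = (AUC_ev/D_ev)/(AUC_iv/D_iv) = (300.717/50)/(242/20) = 6.01434/12.1 = 0.4971

F = 0.497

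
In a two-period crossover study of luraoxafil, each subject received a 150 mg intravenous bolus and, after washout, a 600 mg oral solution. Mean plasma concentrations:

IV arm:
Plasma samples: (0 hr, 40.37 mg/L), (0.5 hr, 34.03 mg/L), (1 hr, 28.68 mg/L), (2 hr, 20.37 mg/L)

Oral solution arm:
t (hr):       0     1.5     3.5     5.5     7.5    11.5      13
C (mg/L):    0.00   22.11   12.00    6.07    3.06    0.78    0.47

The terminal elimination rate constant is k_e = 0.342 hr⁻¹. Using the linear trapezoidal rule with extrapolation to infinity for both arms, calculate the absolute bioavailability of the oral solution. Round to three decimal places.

Trapezoidal AUC_0→2 (IV):
  [0→0.5]: (40.37+34.03)/2 × 0.5 = 18.6
  [0.5→1]: (34.03+28.68)/2 × 0.5 = 15.6775
  [1→2]: (28.68+20.37)/2 × 1 = 24.525
  Sum = 58.8025 mg/L·hr
IV tail: 20.37/0.342 = 59.561; AUC_iv,0→∞ = 58.8025 + 59.561 = 118.3635 mg/L·hr
Trapezoidal AUC_0→13 (oral solution):
  [0→1.5]: (0.00+22.11)/2 × 1.5 = 16.5825
  [1.5→3.5]: (22.11+12.00)/2 × 2 = 34.11
  [3.5→5.5]: (12.00+6.07)/2 × 2 = 18.07
  [5.5→7.5]: (6.07+3.06)/2 × 2 = 9.13
  [7.5→11.5]: (3.06+0.78)/2 × 4 = 7.68
  [11.5→13]: (0.78+0.47)/2 × 1.5 = 0.9375
  Sum = 86.51 mg/L·hr
oral solution tail: 0.47/0.342 = 1.374; AUC_ev,0→∞ = 86.51 + 1.374 = 87.884 mg/L·hr
F = (AUC_ev/D_ev)/(AUC_iv/D_iv) = (87.884/600)/(118.3635/150) = 0.146473/0.78909 = 0.1856

F = 0.186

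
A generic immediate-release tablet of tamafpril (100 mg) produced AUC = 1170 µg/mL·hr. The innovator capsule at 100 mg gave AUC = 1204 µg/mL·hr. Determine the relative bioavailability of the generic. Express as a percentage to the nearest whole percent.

F_rel = (AUC_test/D_test) / (AUC_ref/D_ref)
      = (1170/100) / (1204/100)
      = 11.7 / 12.04 = 0.9718 = 97.18%

F_rel = 97%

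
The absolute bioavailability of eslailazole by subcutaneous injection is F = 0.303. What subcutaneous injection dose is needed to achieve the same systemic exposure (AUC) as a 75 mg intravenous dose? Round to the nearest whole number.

D_subcutaneous = 248 mg

For equal systemic exposure: F × D_ev = D_iv
D_ev = D_iv / F = 75 / 0.303 = 247.525 mg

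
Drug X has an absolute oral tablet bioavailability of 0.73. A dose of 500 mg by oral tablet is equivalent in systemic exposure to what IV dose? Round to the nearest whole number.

Systemic exposure from an extravascular dose = F × D_ev, so the equivalent IV dose is F × D_ev.
D_iv = F × D_ev = 0.73 × 500 = 365 mg

D_iv = 365 mg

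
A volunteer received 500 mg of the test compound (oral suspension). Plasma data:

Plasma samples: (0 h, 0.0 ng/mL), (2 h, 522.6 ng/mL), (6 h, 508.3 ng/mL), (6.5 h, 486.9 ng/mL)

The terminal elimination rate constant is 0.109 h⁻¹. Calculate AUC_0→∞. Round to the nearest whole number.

AUC = 7300 ng/mL·h

Trapezoidal AUC_0→6.5:
  [0→2]: (0.0+522.6)/2 × 2 = 522.6
  [2→6]: (522.6+508.3)/2 × 4 = 2061.8
  [6→6.5]: (508.3+486.9)/2 × 0.5 = 248.8
  Sum = 2833.2 ng/mL·h
Extrapolated tail: C_last / k_e = 486.9 / 0.109 = 4466.972
AUC_0→∞ = 2833.2 + 4466.972 = 7300.172 ng/mL·h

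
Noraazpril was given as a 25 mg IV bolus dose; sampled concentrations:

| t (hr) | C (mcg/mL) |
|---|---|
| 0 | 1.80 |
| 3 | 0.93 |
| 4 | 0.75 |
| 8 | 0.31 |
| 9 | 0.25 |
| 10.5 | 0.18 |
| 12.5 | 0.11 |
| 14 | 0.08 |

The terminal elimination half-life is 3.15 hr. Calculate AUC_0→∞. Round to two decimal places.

AUC = 8.45 mcg/mL·hr

Trapezoidal AUC_0→14:
  [0→3]: (1.80+0.93)/2 × 3 = 4.095
  [3→4]: (0.93+0.75)/2 × 1 = 0.84
  [4→8]: (0.75+0.31)/2 × 4 = 2.12
  [8→9]: (0.31+0.25)/2 × 1 = 0.28
  [9→10.5]: (0.25+0.18)/2 × 1.5 = 0.3225
  [10.5→12.5]: (0.18+0.11)/2 × 2 = 0.29
  [12.5→14]: (0.11+0.08)/2 × 1.5 = 0.1425
  Sum = 8.09 mcg/mL·hr
k_e = ln2 / t½ = 0.693147 / 3.15 = 0.2200 hr^-1
Extrapolated tail: C_last / k_e = 0.08 / 0.22 = 0.364
AUC_0→∞ = 8.09 + 0.364 = 8.454 mcg/mL·hr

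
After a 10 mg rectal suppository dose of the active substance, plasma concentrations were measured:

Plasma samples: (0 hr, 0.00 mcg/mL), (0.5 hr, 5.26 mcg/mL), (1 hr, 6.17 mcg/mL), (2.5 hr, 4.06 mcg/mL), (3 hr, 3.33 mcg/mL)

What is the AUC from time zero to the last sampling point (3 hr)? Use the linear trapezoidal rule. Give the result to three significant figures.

AUC = 13.7 mcg/mL·hr

Trapezoidal AUC_0→3:
  [0→0.5]: (0.00+5.26)/2 × 0.5 = 1.315
  [0.5→1]: (5.26+6.17)/2 × 0.5 = 2.8575
  [1→2.5]: (6.17+4.06)/2 × 1.5 = 7.6725
  [2.5→3]: (4.06+3.33)/2 × 0.5 = 1.8475
  Sum = 13.6925 mcg/mL·hr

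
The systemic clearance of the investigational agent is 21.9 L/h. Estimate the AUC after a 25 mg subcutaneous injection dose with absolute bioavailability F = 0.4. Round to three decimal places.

AUC_0→∞ = F × Dose / CL
        = 0.4 × 25 / 21.9 = 0.456621 mg/L·h

AUC = 0.457 mg/L·h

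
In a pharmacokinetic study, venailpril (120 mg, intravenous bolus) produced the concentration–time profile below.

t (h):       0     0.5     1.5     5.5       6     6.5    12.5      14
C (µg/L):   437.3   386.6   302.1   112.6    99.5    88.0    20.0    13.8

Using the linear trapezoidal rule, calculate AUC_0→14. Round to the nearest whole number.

AUC = 1829 µg/L·h

Trapezoidal AUC_0→14:
  [0→0.5]: (437.3+386.6)/2 × 0.5 = 205.975
  [0.5→1.5]: (386.6+302.1)/2 × 1 = 344.35
  [1.5→5.5]: (302.1+112.6)/2 × 4 = 829.4
  [5.5→6]: (112.6+99.5)/2 × 0.5 = 53.025
  [6→6.5]: (99.5+88.0)/2 × 0.5 = 46.875
  [6.5→12.5]: (88.0+20.0)/2 × 6 = 324.0
  [12.5→14]: (20.0+13.8)/2 × 1.5 = 25.35
  Sum = 1828.975 µg/L·h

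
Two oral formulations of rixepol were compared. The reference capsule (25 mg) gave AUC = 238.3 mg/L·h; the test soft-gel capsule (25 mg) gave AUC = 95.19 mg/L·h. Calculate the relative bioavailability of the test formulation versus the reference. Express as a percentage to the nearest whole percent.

F_rel = 40%

F_rel = (AUC_test/D_test) / (AUC_ref/D_ref)
      = (95.19/25) / (238.3/25)
      = 3.8076 / 9.532 = 0.3995 = 39.95%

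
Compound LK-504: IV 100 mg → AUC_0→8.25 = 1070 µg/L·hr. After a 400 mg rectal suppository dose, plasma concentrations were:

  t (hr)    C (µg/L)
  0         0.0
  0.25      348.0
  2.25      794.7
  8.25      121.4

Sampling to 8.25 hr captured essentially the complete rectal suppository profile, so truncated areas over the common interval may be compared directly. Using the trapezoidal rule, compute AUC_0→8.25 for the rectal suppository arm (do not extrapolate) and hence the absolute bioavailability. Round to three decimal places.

F = 0.919

Trapezoidal AUC_0→8.25 (rectal suppository):
  [0→0.25]: (0.0+348.0)/2 × 0.25 = 43.5
  [0.25→2.25]: (348.0+794.7)/2 × 2 = 1142.7
  [2.25→8.25]: (794.7+121.4)/2 × 6 = 2748.3
  Sum = 3934.5 µg/L·hr
F = (AUC_ev/D_ev)/(AUC_iv/D_iv) = (3934.5/400)/(1070/100) = 9.83625/10.7 = 0.9193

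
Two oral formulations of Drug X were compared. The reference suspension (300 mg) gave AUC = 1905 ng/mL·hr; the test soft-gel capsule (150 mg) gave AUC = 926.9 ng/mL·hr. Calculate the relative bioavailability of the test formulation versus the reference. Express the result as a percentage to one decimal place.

F_rel = 97.3%

F_rel = (AUC_test/D_test) / (AUC_ref/D_ref)
      = (926.9/150) / (1905/300)
      = 6.17933 / 6.35 = 0.9731 = 97.31%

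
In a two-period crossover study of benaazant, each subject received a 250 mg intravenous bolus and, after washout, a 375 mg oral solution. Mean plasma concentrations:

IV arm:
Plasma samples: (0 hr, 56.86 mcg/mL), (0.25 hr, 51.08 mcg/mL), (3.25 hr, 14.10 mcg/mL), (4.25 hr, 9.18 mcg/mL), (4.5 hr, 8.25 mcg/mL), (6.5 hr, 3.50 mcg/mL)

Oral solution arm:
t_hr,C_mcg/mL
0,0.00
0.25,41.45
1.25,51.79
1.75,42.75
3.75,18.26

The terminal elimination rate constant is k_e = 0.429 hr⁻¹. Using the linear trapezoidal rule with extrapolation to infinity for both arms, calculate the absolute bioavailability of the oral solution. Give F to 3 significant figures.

Trapezoidal AUC_0→6.5 (IV):
  [0→0.25]: (56.86+51.08)/2 × 0.25 = 13.4925
  [0.25→3.25]: (51.08+14.10)/2 × 3 = 97.77
  [3.25→4.25]: (14.10+9.18)/2 × 1 = 11.64
  [4.25→4.5]: (9.18+8.25)/2 × 0.25 = 2.17875
  [4.5→6.5]: (8.25+3.50)/2 × 2 = 11.75
  Sum = 136.83125 mcg/mL·hr
IV tail: 3.50/0.429 = 8.159; AUC_iv,0→∞ = 136.83125 + 8.159 = 144.99025 mcg/mL·hr
Trapezoidal AUC_0→3.75 (oral solution):
  [0→0.25]: (0.00+41.45)/2 × 0.25 = 5.18125
  [0.25→1.25]: (41.45+51.79)/2 × 1 = 46.62
  [1.25→1.75]: (51.79+42.75)/2 × 0.5 = 23.635
  [1.75→3.75]: (42.75+18.26)/2 × 2 = 61.01
  Sum = 136.44625 mcg/mL·hr
oral solution tail: 18.26/0.429 = 42.564; AUC_ev,0→∞ = 136.44625 + 42.564 = 179.01025 mcg/mL·hr
F = (AUC_ev/D_ev)/(AUC_iv/D_iv) = (179.01025/375)/(144.99025/250) = 0.477361/0.579961 = 0.8231

F = 0.823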